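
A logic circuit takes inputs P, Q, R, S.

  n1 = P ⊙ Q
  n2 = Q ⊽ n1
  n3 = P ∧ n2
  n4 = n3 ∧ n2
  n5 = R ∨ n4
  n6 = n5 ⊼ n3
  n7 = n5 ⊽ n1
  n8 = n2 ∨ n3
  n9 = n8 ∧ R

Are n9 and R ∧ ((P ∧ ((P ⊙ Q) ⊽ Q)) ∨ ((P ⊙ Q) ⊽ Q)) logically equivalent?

Yes

n1 = P ⊙ Q
n2 = Q ⊽ n1 = Q ⊽ (P ⊙ Q)
n3 = P ∧ n2 = P ∧ (Q ⊽ (P ⊙ Q))
n8 = n2 ∨ n3 = (Q ⊽ (P ⊙ Q)) ∨ (P ∧ (Q ⊽ (P ⊙ Q)))
n9 = n8 ∧ R = ((Q ⊽ (P ⊙ Q)) ∨ (P ∧ (Q ⊽ (P ⊙ Q)))) ∧ R
At P=0, Q=0, R=0, S=0: circuit gives 0, formula gives 0.
At P=1, Q=0, R=1, S=0: circuit gives 1, formula gives 1.
Agrees on all 16 inputs.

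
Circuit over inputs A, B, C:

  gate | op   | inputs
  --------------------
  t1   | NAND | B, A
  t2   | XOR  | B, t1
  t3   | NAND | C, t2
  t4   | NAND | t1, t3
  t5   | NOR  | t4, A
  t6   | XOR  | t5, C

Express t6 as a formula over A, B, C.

(((B NAND A) NAND (C NAND (B XOR (B NAND A)))) NOR A) XOR C

t1 = B NAND A
t2 = B XOR t1 = B XOR (B NAND A)
t3 = C NAND t2 = C NAND (B XOR (B NAND A))
t4 = t1 NAND t3 = (B NAND A) NAND (C NAND (B XOR (B NAND A)))
t5 = t4 NOR A = ((B NAND A) NAND (C NAND (B XOR (B NAND A)))) NOR A
t6 = t5 XOR C = (((B NAND A) NAND (C NAND (B XOR (B NAND A)))) NOR A) XOR C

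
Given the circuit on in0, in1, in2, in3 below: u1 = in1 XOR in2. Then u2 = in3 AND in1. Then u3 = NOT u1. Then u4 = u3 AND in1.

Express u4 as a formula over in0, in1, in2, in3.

u1 = in1 XOR in2
u3 = NOT u1 = NOT (in1 XOR in2)
u4 = u3 AND in1 = NOT (in1 XOR in2) AND in1

NOT (in1 XOR in2) AND in1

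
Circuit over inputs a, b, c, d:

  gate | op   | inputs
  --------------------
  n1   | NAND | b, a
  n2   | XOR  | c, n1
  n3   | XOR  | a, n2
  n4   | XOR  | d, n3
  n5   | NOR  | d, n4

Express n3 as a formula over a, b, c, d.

n1 = b NAND a
n2 = c XOR n1 = c XOR (b NAND a)
n3 = a XOR n2 = a XOR (c XOR (b NAND a))

a XOR (c XOR (b NAND a))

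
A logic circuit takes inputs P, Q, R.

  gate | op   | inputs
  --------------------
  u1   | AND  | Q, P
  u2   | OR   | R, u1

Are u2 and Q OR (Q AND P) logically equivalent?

u1 = Q AND P
u2 = R OR u1 = R OR (Q AND P)
At P=0, Q=0, R=1: circuit gives 1, formula gives 0.

No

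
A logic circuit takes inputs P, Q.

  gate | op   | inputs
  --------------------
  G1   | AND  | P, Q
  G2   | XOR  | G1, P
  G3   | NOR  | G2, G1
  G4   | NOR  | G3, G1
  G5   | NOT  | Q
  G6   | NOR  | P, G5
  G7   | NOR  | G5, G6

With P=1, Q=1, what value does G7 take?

G5 = NOT 1 = 0
G6 = 1 NOR 0 = 0
G7 = 0 NOR 0 = 1

1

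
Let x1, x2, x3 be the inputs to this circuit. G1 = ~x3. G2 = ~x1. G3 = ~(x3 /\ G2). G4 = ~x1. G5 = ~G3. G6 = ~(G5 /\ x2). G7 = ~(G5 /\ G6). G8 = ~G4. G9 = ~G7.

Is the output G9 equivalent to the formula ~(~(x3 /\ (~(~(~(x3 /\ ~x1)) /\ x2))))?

G2 = ~x1
G3 = ~(x3 /\ G2) = ~(x3 /\ ~x1)
G5 = ~G3 = ~(~(x3 /\ ~x1))
G6 = ~(G5 /\ x2) = ~(~(~(x3 /\ ~x1)) /\ x2)
G7 = ~(G5 /\ G6) = ~(~(~(x3 /\ ~x1)) /\ (~(~(~(x3 /\ ~x1)) /\ x2)))
G9 = ~G7 = ~(~(~(~(x3 /\ ~x1)) /\ (~(~(~(x3 /\ ~x1)) /\ x2))))
At x1=1, x2=0, x3=1: circuit gives 0, formula gives 1.

No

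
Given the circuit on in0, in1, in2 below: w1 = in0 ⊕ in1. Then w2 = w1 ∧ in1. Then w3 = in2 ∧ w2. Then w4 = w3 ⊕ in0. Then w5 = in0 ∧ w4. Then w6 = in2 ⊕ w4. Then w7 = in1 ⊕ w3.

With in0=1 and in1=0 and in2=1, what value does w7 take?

0

w1 = 1 ⊕ 0 = 1
w2 = 1 ∧ 0 = 0
w3 = 1 ∧ 0 = 0
w7 = 0 ⊕ 0 = 0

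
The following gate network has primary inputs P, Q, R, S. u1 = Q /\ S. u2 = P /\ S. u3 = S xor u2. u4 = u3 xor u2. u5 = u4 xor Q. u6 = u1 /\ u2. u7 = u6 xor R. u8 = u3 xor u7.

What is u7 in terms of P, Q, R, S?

u1 = Q /\ S
u2 = P /\ S
u6 = u1 /\ u2 = (Q /\ S) /\ (P /\ S)
u7 = u6 xor R = ((Q /\ S) /\ (P /\ S)) xor R

((Q /\ S) /\ (P /\ S)) xor R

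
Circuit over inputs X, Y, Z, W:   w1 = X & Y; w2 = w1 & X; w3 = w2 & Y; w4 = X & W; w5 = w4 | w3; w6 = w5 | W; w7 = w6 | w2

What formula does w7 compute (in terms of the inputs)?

(((X & W) | (((X & Y) & X) & Y)) | W) | ((X & Y) & X)

w1 = X & Y
w2 = w1 & X = (X & Y) & X
w3 = w2 & Y = ((X & Y) & X) & Y
w4 = X & W
w5 = w4 | w3 = (X & W) | (((X & Y) & X) & Y)
w6 = w5 | W = ((X & W) | (((X & Y) & X) & Y)) | W
w7 = w6 | w2 = (((X & W) | (((X & Y) & X) & Y)) | W) | ((X & Y) & X)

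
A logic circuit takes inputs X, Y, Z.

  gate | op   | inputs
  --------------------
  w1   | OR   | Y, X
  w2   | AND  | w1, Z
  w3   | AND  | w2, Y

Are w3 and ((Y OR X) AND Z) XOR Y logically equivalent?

No

w1 = Y OR X
w2 = w1 AND Z = (Y OR X) AND Z
w3 = w2 AND Y = ((Y OR X) AND Z) AND Y
At X=0, Y=1, Z=0: circuit gives 0, formula gives 1.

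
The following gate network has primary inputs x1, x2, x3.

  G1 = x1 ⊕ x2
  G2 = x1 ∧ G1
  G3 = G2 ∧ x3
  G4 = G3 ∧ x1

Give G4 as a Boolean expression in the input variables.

G1 = x1 ⊕ x2
G2 = x1 ∧ G1 = x1 ∧ (x1 ⊕ x2)
G3 = G2 ∧ x3 = (x1 ∧ (x1 ⊕ x2)) ∧ x3
G4 = G3 ∧ x1 = ((x1 ∧ (x1 ⊕ x2)) ∧ x3) ∧ x1

((x1 ∧ (x1 ⊕ x2)) ∧ x3) ∧ x1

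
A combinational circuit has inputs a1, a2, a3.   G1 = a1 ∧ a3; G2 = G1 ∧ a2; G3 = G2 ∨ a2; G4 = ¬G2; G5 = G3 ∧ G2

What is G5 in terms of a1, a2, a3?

G1 = a1 ∧ a3
G2 = G1 ∧ a2 = (a1 ∧ a3) ∧ a2
G3 = G2 ∨ a2 = ((a1 ∧ a3) ∧ a2) ∨ a2
G5 = G3 ∧ G2 = (((a1 ∧ a3) ∧ a2) ∨ a2) ∧ ((a1 ∧ a3) ∧ a2)

(((a1 ∧ a3) ∧ a2) ∨ a2) ∧ ((a1 ∧ a3) ∧ a2)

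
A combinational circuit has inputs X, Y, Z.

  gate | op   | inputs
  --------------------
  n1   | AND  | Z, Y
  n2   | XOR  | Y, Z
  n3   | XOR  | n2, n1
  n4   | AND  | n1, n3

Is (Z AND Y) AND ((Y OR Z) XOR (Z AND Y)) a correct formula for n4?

n1 = Z AND Y
n2 = Y XOR Z
n3 = n2 XOR n1 = (Y XOR Z) XOR (Z AND Y)
n4 = n1 AND n3 = (Z AND Y) AND ((Y XOR Z) XOR (Z AND Y))
At X=0, Y=1, Z=1: circuit gives 1, formula gives 0.

No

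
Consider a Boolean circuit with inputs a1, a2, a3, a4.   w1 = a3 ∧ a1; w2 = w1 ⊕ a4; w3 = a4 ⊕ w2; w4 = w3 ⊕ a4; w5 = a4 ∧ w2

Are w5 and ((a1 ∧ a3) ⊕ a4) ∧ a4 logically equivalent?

w1 = a3 ∧ a1
w2 = w1 ⊕ a4 = (a3 ∧ a1) ⊕ a4
w5 = a4 ∧ w2 = a4 ∧ ((a3 ∧ a1) ⊕ a4)
At a1=0, a2=0, a3=0, a4=0: circuit gives 0, formula gives 0.
At a1=0, a2=0, a3=0, a4=1: circuit gives 1, formula gives 1.
Agrees on all 16 inputs.

Yes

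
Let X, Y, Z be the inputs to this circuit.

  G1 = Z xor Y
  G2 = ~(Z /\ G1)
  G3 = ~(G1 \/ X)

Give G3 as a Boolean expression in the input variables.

~((Z xor Y) \/ X)

G1 = Z xor Y
G3 = ~(G1 \/ X) = ~((Z xor Y) \/ X)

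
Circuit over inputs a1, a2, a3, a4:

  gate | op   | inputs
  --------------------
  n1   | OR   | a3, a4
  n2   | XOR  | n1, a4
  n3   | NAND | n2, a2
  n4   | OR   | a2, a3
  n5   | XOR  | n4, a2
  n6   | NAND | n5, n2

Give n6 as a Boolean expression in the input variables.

n1 = a3 OR a4
n2 = n1 XOR a4 = (a3 OR a4) XOR a4
n4 = a2 OR a3
n5 = n4 XOR a2 = (a2 OR a3) XOR a2
n6 = n5 NAND n2 = ((a2 OR a3) XOR a2) NAND ((a3 OR a4) XOR a4)

((a2 OR a3) XOR a2) NAND ((a3 OR a4) XOR a4)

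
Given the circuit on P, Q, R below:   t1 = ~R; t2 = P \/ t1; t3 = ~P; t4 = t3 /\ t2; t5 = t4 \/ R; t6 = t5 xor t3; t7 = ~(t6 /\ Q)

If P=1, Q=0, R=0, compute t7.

t1 = ~0 = 1
t2 = 1 \/ 1 = 1
t3 = ~1 = 0
t4 = 0 /\ 1 = 0
t5 = 0 \/ 0 = 0
t6 = 0 xor 0 = 0
t7 = ~(0 /\ 0) = 1

1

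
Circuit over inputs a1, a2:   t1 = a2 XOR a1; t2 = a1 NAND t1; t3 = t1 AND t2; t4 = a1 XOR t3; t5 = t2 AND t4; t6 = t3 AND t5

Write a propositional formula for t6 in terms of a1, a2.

((a2 XOR a1) AND (a1 NAND (a2 XOR a1))) AND ((a1 NAND (a2 XOR a1)) AND (a1 XOR ((a2 XOR a1) AND (a1 NAND (a2 XOR a1)))))

t1 = a2 XOR a1
t2 = a1 NAND t1 = a1 NAND (a2 XOR a1)
t3 = t1 AND t2 = (a2 XOR a1) AND (a1 NAND (a2 XOR a1))
t4 = a1 XOR t3 = a1 XOR ((a2 XOR a1) AND (a1 NAND (a2 XOR a1)))
t5 = t2 AND t4 = (a1 NAND (a2 XOR a1)) AND (a1 XOR ((a2 XOR a1) AND (a1 NAND (a2 XOR a1))))
t6 = t3 AND t5 = ((a2 XOR a1) AND (a1 NAND (a2 XOR a1))) AND ((a1 NAND (a2 XOR a1)) AND (a1 XOR ((a2 XOR a1) AND (a1 NAND (a2 XOR a1)))))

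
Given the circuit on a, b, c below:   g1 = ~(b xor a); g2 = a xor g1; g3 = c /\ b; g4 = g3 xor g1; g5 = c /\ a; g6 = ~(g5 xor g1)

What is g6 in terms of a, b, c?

g1 = ~(b xor a)
g5 = c /\ a
g6 = ~(g5 xor g1) = ~((c /\ a) xor (~(b xor a)))

~((c /\ a) xor (~(b xor a)))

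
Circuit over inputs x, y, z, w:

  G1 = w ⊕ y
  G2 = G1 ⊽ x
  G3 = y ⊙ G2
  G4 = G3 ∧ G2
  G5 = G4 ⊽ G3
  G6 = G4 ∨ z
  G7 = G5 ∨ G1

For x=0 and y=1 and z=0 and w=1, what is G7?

0

G1 = 1 ⊕ 1 = 0
G2 = 0 ⊽ 0 = 1
G3 = 1 ⊙ 1 = 1
G4 = 1 ∧ 1 = 1
G5 = 1 ⊽ 1 = 0
G7 = 0 ∨ 0 = 0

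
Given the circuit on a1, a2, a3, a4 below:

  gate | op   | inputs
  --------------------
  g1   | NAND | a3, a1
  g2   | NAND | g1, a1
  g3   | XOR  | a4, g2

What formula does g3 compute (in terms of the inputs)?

g1 = a3 NAND a1
g2 = g1 NAND a1 = (a3 NAND a1) NAND a1
g3 = a4 XOR g2 = a4 XOR ((a3 NAND a1) NAND a1)

a4 XOR ((a3 NAND a1) NAND a1)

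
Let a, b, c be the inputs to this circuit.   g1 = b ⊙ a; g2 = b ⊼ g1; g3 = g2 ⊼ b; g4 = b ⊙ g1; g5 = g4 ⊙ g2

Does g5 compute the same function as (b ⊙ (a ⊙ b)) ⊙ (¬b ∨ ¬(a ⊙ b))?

g1 = b ⊙ a
g2 = b ⊼ g1 = b ⊼ (b ⊙ a)
g4 = b ⊙ g1 = b ⊙ (b ⊙ a)
g5 = g4 ⊙ g2 = (b ⊙ (b ⊙ a)) ⊙ (b ⊼ (b ⊙ a))
At a=0, b=0, c=0: circuit gives 0, formula gives 0.
At a=1, b=0, c=0: circuit gives 1, formula gives 1.
Agrees on all 8 inputs.

Yes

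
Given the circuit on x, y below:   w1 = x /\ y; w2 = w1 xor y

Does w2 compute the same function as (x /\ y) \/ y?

w1 = x /\ y
w2 = w1 xor y = (x /\ y) xor y
At x=1, y=1: circuit gives 0, formula gives 1.

No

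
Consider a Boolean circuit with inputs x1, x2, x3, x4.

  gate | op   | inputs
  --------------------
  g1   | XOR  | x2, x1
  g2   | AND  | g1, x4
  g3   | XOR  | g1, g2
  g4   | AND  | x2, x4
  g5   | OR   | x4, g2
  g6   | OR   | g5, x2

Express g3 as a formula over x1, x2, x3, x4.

g1 = x2 XOR x1
g2 = g1 AND x4 = (x2 XOR x1) AND x4
g3 = g1 XOR g2 = (x2 XOR x1) XOR ((x2 XOR x1) AND x4)

(x2 XOR x1) XOR ((x2 XOR x1) AND x4)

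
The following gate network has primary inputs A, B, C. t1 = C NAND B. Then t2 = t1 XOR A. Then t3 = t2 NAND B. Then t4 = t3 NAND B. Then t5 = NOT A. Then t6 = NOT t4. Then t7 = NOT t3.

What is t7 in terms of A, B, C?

t1 = C NAND B
t2 = t1 XOR A = (C NAND B) XOR A
t3 = t2 NAND B = ((C NAND B) XOR A) NAND B
t7 = NOT t3 = NOT (((C NAND B) XOR A) NAND B)

NOT (((C NAND B) XOR A) NAND B)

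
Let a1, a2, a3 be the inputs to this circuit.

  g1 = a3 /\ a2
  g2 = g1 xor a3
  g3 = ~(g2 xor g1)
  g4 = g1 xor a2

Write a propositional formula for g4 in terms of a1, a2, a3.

(a3 /\ a2) xor a2

g1 = a3 /\ a2
g4 = g1 xor a2 = (a3 /\ a2) xor a2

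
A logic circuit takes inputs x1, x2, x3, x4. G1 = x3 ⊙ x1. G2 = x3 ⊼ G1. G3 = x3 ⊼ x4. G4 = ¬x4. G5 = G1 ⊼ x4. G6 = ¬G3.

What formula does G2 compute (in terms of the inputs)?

G1 = x3 ⊙ x1
G2 = x3 ⊼ G1 = x3 ⊼ (x3 ⊙ x1)

x3 ⊼ (x3 ⊙ x1)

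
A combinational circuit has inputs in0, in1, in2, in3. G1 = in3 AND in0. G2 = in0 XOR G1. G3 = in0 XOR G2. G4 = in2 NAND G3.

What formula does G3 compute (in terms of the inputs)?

G1 = in3 AND in0
G2 = in0 XOR G1 = in0 XOR (in3 AND in0)
G3 = in0 XOR G2 = in0 XOR (in0 XOR (in3 AND in0))

in0 XOR (in0 XOR (in3 AND in0))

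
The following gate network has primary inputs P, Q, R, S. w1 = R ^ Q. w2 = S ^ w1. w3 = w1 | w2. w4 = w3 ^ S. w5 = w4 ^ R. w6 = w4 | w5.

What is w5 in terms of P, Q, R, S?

(((R ^ Q) | (S ^ (R ^ Q))) ^ S) ^ R

w1 = R ^ Q
w2 = S ^ w1 = S ^ (R ^ Q)
w3 = w1 | w2 = (R ^ Q) | (S ^ (R ^ Q))
w4 = w3 ^ S = ((R ^ Q) | (S ^ (R ^ Q))) ^ S
w5 = w4 ^ R = (((R ^ Q) | (S ^ (R ^ Q))) ^ S) ^ R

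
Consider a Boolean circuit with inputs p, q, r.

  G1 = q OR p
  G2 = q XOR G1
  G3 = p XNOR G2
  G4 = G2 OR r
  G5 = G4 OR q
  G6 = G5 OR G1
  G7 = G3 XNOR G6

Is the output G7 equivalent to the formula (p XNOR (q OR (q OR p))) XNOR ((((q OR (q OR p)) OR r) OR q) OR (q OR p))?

G1 = q OR p
G2 = q XOR G1 = q XOR (q OR p)
G3 = p XNOR G2 = p XNOR (q XOR (q OR p))
G4 = G2 OR r = (q XOR (q OR p)) OR r
G5 = G4 OR q = ((q XOR (q OR p)) OR r) OR q
G6 = G5 OR G1 = (((q XOR (q OR p)) OR r) OR q) OR (q OR p)
G7 = G3 XNOR G6 = (p XNOR (q XOR (q OR p))) XNOR ((((q XOR (q OR p)) OR r) OR q) OR (q OR p))
At p=0, q=1, r=0: circuit gives 1, formula gives 0.

No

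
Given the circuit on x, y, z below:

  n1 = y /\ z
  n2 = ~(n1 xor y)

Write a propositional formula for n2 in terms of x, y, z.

n1 = y /\ z
n2 = ~(n1 xor y) = ~((y /\ z) xor y)

~((y /\ z) xor y)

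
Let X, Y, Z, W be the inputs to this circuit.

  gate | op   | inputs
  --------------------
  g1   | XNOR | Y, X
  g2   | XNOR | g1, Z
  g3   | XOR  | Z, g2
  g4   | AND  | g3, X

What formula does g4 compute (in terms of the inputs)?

(Z XOR ((Y XNOR X) XNOR Z)) AND X

g1 = Y XNOR X
g2 = g1 XNOR Z = (Y XNOR X) XNOR Z
g3 = Z XOR g2 = Z XOR ((Y XNOR X) XNOR Z)
g4 = g3 AND X = (Z XOR ((Y XNOR X) XNOR Z)) AND X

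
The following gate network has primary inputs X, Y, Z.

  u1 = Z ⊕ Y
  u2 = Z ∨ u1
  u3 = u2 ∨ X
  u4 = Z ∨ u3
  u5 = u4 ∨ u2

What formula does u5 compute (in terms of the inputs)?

(Z ∨ ((Z ∨ (Z ⊕ Y)) ∨ X)) ∨ (Z ∨ (Z ⊕ Y))

u1 = Z ⊕ Y
u2 = Z ∨ u1 = Z ∨ (Z ⊕ Y)
u3 = u2 ∨ X = (Z ∨ (Z ⊕ Y)) ∨ X
u4 = Z ∨ u3 = Z ∨ ((Z ∨ (Z ⊕ Y)) ∨ X)
u5 = u4 ∨ u2 = (Z ∨ ((Z ∨ (Z ⊕ Y)) ∨ X)) ∨ (Z ∨ (Z ⊕ Y))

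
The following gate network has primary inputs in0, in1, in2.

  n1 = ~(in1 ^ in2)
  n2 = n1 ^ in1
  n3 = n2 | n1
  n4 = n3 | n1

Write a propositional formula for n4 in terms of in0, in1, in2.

(((~(in1 ^ in2)) ^ in1) | (~(in1 ^ in2))) | (~(in1 ^ in2))

n1 = ~(in1 ^ in2)
n2 = n1 ^ in1 = (~(in1 ^ in2)) ^ in1
n3 = n2 | n1 = ((~(in1 ^ in2)) ^ in1) | (~(in1 ^ in2))
n4 = n3 | n1 = (((~(in1 ^ in2)) ^ in1) | (~(in1 ^ in2))) | (~(in1 ^ in2))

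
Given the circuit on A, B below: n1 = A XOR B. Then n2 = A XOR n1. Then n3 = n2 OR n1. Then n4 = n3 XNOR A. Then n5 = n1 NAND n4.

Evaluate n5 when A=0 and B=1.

n1 = 0 XOR 1 = 1
n2 = 0 XOR 1 = 1
n3 = 1 OR 1 = 1
n4 = 1 XNOR 0 = 0
n5 = 1 NAND 0 = 1

1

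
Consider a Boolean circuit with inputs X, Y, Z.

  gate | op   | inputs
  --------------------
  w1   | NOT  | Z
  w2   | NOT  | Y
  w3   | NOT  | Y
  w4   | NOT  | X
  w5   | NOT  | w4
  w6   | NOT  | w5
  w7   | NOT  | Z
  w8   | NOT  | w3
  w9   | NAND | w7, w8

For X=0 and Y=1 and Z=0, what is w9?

0

w3 = NOT 1 = 0
w7 = NOT 0 = 1
w8 = NOT 0 = 1
w9 = 1 NAND 1 = 0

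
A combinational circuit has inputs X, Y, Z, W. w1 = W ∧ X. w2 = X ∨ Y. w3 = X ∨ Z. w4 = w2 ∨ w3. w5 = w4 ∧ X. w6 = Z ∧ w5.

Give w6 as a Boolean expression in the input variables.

Z ∧ (((X ∨ Y) ∨ (X ∨ Z)) ∧ X)

w2 = X ∨ Y
w3 = X ∨ Z
w4 = w2 ∨ w3 = (X ∨ Y) ∨ (X ∨ Z)
w5 = w4 ∧ X = ((X ∨ Y) ∨ (X ∨ Z)) ∧ X
w6 = Z ∧ w5 = Z ∧ (((X ∨ Y) ∨ (X ∨ Z)) ∧ X)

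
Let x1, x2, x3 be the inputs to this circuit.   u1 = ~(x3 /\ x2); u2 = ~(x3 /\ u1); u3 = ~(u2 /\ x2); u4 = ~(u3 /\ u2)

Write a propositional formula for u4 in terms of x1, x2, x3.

~((~((~(x3 /\ (~(x3 /\ x2)))) /\ x2)) /\ (~(x3 /\ (~(x3 /\ x2)))))

u1 = ~(x3 /\ x2)
u2 = ~(x3 /\ u1) = ~(x3 /\ (~(x3 /\ x2)))
u3 = ~(u2 /\ x2) = ~((~(x3 /\ (~(x3 /\ x2)))) /\ x2)
u4 = ~(u3 /\ u2) = ~((~((~(x3 /\ (~(x3 /\ x2)))) /\ x2)) /\ (~(x3 /\ (~(x3 /\ x2)))))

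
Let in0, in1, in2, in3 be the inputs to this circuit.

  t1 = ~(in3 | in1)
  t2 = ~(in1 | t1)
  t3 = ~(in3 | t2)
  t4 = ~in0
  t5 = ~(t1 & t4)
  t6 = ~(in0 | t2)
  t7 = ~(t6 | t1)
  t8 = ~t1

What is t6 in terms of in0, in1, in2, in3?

t1 = ~(in3 | in1)
t2 = ~(in1 | t1) = ~(in1 | (~(in3 | in1)))
t6 = ~(in0 | t2) = ~(in0 | (~(in1 | (~(in3 | in1)))))

~(in0 | (~(in1 | (~(in3 | in1)))))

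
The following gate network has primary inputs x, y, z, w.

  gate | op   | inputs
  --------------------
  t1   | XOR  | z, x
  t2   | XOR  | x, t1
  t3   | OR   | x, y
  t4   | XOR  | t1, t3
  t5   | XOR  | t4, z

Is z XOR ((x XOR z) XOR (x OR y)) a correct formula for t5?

t1 = z XOR x
t3 = x OR y
t4 = t1 XOR t3 = (z XOR x) XOR (x OR y)
t5 = t4 XOR z = ((z XOR x) XOR (x OR y)) XOR z
At x=0, y=0, z=0, w=0: circuit gives 0, formula gives 0.
At x=0, y=1, z=0, w=0: circuit gives 1, formula gives 1.
Agrees on all 16 inputs.

Yes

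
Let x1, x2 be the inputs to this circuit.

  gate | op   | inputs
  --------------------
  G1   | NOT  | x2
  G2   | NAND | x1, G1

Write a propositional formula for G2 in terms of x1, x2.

x1 NAND NOT x2

G1 = NOT x2
G2 = x1 NAND G1 = x1 NAND NOT x2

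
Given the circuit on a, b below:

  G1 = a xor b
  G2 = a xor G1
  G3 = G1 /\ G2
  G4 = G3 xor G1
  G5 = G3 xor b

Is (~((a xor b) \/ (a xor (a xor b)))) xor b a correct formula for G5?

No

G1 = a xor b
G2 = a xor G1 = a xor (a xor b)
G3 = G1 /\ G2 = (a xor b) /\ (a xor (a xor b))
G5 = G3 xor b = ((a xor b) /\ (a xor (a xor b))) xor b
At a=0, b=0: circuit gives 0, formula gives 1.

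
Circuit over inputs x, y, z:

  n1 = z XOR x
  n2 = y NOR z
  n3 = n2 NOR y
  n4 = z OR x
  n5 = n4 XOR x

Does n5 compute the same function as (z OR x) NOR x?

No

n4 = z OR x
n5 = n4 XOR x = (z OR x) XOR x
At x=0, y=0, z=0: circuit gives 0, formula gives 1.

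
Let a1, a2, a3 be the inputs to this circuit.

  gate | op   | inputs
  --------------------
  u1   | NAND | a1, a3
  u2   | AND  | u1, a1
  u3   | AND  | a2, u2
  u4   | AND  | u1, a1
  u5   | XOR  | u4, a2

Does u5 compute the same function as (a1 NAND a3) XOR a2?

No

u1 = a1 NAND a3
u4 = u1 AND a1 = (a1 NAND a3) AND a1
u5 = u4 XOR a2 = ((a1 NAND a3) AND a1) XOR a2
At a1=0, a2=0, a3=0: circuit gives 0, formula gives 1.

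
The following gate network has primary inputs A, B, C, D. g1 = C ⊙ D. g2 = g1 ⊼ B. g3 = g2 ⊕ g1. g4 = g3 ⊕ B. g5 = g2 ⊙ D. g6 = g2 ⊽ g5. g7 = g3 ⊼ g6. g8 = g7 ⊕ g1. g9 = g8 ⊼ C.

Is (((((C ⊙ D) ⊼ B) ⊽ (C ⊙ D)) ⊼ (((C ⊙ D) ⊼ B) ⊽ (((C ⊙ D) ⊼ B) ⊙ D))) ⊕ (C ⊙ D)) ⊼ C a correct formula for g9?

g1 = C ⊙ D
g2 = g1 ⊼ B = (C ⊙ D) ⊼ B
g3 = g2 ⊕ g1 = ((C ⊙ D) ⊼ B) ⊕ (C ⊙ D)
g5 = g2 ⊙ D = ((C ⊙ D) ⊼ B) ⊙ D
g6 = g2 ⊽ g5 = ((C ⊙ D) ⊼ B) ⊽ (((C ⊙ D) ⊼ B) ⊙ D)
g7 = g3 ⊼ g6 = (((C ⊙ D) ⊼ B) ⊕ (C ⊙ D)) ⊼ (((C ⊙ D) ⊼ B) ⊽ (((C ⊙ D) ⊼ B) ⊙ D))
g8 = g7 ⊕ g1 = ((((C ⊙ D) ⊼ B) ⊕ (C ⊙ D)) ⊼ (((C ⊙ D) ⊼ B) ⊽ (((C ⊙ D) ⊼ B) ⊙ D))) ⊕ (C ⊙ D)
g9 = g8 ⊼ C = (((((C ⊙ D) ⊼ B) ⊕ (C ⊙ D)) ⊼ (((C ⊙ D) ⊼ B) ⊽ (((C ⊙ D) ⊼ B) ⊙ D))) ⊕ (C ⊙ D)) ⊼ C
At A=0, B=1, C=1, D=1: circuit gives 0, formula gives 1.

No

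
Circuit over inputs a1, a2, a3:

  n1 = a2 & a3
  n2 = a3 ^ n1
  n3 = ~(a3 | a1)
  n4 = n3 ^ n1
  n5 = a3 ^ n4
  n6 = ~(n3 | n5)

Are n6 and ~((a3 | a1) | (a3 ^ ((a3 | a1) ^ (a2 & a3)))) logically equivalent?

n1 = a2 & a3
n3 = ~(a3 | a1)
n4 = n3 ^ n1 = (~(a3 | a1)) ^ (a2 & a3)
n5 = a3 ^ n4 = a3 ^ ((~(a3 | a1)) ^ (a2 & a3))
n6 = ~(n3 | n5) = ~((~(a3 | a1)) | (a3 ^ ((~(a3 | a1)) ^ (a2 & a3))))
At a1=0, a2=0, a3=0: circuit gives 0, formula gives 1.

No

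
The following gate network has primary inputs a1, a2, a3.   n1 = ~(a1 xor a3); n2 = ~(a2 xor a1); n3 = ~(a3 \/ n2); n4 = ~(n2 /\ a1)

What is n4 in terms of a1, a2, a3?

~((~(a2 xor a1)) /\ a1)

n2 = ~(a2 xor a1)
n4 = ~(n2 /\ a1) = ~((~(a2 xor a1)) /\ a1)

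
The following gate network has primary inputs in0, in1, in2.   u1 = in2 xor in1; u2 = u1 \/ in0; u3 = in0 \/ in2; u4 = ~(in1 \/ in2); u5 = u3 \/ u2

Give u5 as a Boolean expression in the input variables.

(in0 \/ in2) \/ ((in2 xor in1) \/ in0)

u1 = in2 xor in1
u2 = u1 \/ in0 = (in2 xor in1) \/ in0
u3 = in0 \/ in2
u5 = u3 \/ u2 = (in0 \/ in2) \/ ((in2 xor in1) \/ in0)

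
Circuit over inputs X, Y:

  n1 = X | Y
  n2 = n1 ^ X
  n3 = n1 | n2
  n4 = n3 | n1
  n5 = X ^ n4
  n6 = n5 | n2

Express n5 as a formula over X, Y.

X ^ (((X | Y) | ((X | Y) ^ X)) | (X | Y))

n1 = X | Y
n2 = n1 ^ X = (X | Y) ^ X
n3 = n1 | n2 = (X | Y) | ((X | Y) ^ X)
n4 = n3 | n1 = ((X | Y) | ((X | Y) ^ X)) | (X | Y)
n5 = X ^ n4 = X ^ (((X | Y) | ((X | Y) ^ X)) | (X | Y))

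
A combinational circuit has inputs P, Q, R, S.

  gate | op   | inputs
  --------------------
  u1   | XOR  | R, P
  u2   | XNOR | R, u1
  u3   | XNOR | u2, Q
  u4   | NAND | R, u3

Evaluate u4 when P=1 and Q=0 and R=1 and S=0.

u1 = 1 XOR 1 = 0
u2 = 1 XNOR 0 = 0
u3 = 0 XNOR 0 = 1
u4 = 1 NAND 1 = 0

0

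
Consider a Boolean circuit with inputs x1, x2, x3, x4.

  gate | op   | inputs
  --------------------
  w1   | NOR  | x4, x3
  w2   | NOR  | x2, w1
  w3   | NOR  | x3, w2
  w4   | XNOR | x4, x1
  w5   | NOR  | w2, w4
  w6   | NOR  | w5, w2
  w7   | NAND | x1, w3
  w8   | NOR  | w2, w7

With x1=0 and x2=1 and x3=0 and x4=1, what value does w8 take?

w1 = 1 NOR 0 = 0
w2 = 1 NOR 0 = 0
w3 = 0 NOR 0 = 1
w7 = 0 NAND 1 = 1
w8 = 0 NOR 1 = 0

0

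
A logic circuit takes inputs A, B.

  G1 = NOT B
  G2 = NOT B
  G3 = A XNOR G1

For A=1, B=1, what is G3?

G1 = NOT 1 = 0
G3 = 1 XNOR 0 = 0

0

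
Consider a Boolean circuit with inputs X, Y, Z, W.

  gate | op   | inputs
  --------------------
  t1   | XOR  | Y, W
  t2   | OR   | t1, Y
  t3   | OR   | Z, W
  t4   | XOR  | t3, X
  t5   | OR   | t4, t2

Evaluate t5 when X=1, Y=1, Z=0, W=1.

1

t1 = 1 XOR 1 = 0
t2 = 0 OR 1 = 1
t3 = 0 OR 1 = 1
t4 = 1 XOR 1 = 0
t5 = 0 OR 1 = 1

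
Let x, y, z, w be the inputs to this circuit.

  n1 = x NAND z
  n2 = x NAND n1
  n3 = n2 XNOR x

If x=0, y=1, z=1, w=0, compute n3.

0

n1 = 0 NAND 1 = 1
n2 = 0 NAND 1 = 1
n3 = 1 XNOR 0 = 0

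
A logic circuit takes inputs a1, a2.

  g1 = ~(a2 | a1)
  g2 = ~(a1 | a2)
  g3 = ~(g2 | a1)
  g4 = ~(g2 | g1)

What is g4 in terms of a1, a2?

~((~(a1 | a2)) | (~(a2 | a1)))

g1 = ~(a2 | a1)
g2 = ~(a1 | a2)
g4 = ~(g2 | g1) = ~((~(a1 | a2)) | (~(a2 | a1)))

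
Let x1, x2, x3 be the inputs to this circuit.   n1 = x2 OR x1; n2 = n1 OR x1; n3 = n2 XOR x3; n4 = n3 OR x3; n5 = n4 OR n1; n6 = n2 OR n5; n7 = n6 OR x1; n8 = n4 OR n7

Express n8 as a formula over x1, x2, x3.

((((x2 OR x1) OR x1) XOR x3) OR x3) OR ((((x2 OR x1) OR x1) OR (((((x2 OR x1) OR x1) XOR x3) OR x3) OR (x2 OR x1))) OR x1)

n1 = x2 OR x1
n2 = n1 OR x1 = (x2 OR x1) OR x1
n3 = n2 XOR x3 = ((x2 OR x1) OR x1) XOR x3
n4 = n3 OR x3 = (((x2 OR x1) OR x1) XOR x3) OR x3
n5 = n4 OR n1 = ((((x2 OR x1) OR x1) XOR x3) OR x3) OR (x2 OR x1)
n6 = n2 OR n5 = ((x2 OR x1) OR x1) OR (((((x2 OR x1) OR x1) XOR x3) OR x3) OR (x2 OR x1))
n7 = n6 OR x1 = (((x2 OR x1) OR x1) OR (((((x2 OR x1) OR x1) XOR x3) OR x3) OR (x2 OR x1))) OR x1
n8 = n4 OR n7 = ((((x2 OR x1) OR x1) XOR x3) OR x3) OR ((((x2 OR x1) OR x1) OR (((((x2 OR x1) OR x1) XOR x3) OR x3) OR (x2 OR x1))) OR x1)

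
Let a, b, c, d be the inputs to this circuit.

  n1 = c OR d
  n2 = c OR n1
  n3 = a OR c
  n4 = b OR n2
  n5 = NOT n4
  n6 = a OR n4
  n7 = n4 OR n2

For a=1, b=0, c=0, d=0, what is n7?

0

n1 = 0 OR 0 = 0
n2 = 0 OR 0 = 0
n4 = 0 OR 0 = 0
n7 = 0 OR 0 = 0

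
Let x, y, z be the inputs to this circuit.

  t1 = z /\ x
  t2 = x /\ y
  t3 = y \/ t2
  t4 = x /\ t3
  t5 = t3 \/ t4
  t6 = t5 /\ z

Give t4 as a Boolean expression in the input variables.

x /\ (y \/ (x /\ y))

t2 = x /\ y
t3 = y \/ t2 = y \/ (x /\ y)
t4 = x /\ t3 = x /\ (y \/ (x /\ y))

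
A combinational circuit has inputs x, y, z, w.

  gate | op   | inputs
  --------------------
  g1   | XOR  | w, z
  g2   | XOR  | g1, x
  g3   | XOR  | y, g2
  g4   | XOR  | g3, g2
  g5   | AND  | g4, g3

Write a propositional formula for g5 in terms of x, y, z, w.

((y XOR ((w XOR z) XOR x)) XOR ((w XOR z) XOR x)) AND (y XOR ((w XOR z) XOR x))

g1 = w XOR z
g2 = g1 XOR x = (w XOR z) XOR x
g3 = y XOR g2 = y XOR ((w XOR z) XOR x)
g4 = g3 XOR g2 = (y XOR ((w XOR z) XOR x)) XOR ((w XOR z) XOR x)
g5 = g4 AND g3 = ((y XOR ((w XOR z) XOR x)) XOR ((w XOR z) XOR x)) AND (y XOR ((w XOR z) XOR x))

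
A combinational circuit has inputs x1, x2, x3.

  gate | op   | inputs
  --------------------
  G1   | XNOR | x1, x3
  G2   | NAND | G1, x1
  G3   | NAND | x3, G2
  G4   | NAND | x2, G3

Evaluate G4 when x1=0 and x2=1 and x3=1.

G1 = 0 XNOR 1 = 0
G2 = 0 NAND 0 = 1
G3 = 1 NAND 1 = 0
G4 = 1 NAND 0 = 1

1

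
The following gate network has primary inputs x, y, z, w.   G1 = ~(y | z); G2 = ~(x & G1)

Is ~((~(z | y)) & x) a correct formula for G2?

Yes

G1 = ~(y | z)
G2 = ~(x & G1) = ~(x & (~(y | z)))
At x=1, y=0, z=0, w=0: circuit gives 0, formula gives 0.
At x=0, y=0, z=0, w=0: circuit gives 1, formula gives 1.
Agrees on all 16 inputs.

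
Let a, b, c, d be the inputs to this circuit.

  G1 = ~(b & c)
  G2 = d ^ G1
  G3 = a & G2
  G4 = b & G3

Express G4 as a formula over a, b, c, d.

G1 = ~(b & c)
G2 = d ^ G1 = d ^ (~(b & c))
G3 = a & G2 = a & (d ^ (~(b & c)))
G4 = b & G3 = b & (a & (d ^ (~(b & c))))

b & (a & (d ^ (~(b & c))))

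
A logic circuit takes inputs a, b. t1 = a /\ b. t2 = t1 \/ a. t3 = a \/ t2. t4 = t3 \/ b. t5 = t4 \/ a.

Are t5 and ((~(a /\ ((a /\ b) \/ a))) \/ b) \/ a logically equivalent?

t1 = a /\ b
t2 = t1 \/ a = (a /\ b) \/ a
t3 = a \/ t2 = a \/ ((a /\ b) \/ a)
t4 = t3 \/ b = (a \/ ((a /\ b) \/ a)) \/ b
t5 = t4 \/ a = ((a \/ ((a /\ b) \/ a)) \/ b) \/ a
At a=0, b=0: circuit gives 0, formula gives 1.

No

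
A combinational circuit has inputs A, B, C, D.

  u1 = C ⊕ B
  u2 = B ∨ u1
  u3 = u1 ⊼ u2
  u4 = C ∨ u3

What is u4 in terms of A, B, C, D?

C ∨ ((C ⊕ B) ⊼ (B ∨ (C ⊕ B)))

u1 = C ⊕ B
u2 = B ∨ u1 = B ∨ (C ⊕ B)
u3 = u1 ⊼ u2 = (C ⊕ B) ⊼ (B ∨ (C ⊕ B))
u4 = C ∨ u3 = C ∨ ((C ⊕ B) ⊼ (B ∨ (C ⊕ B)))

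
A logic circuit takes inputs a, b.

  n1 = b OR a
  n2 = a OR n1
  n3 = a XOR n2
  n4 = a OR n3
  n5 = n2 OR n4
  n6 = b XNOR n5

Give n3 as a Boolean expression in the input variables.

n1 = b OR a
n2 = a OR n1 = a OR (b OR a)
n3 = a XOR n2 = a XOR (a OR (b OR a))

a XOR (a OR (b OR a))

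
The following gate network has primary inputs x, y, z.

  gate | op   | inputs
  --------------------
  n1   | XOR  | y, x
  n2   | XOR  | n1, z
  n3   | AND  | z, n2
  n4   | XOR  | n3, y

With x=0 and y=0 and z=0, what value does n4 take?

n1 = 0 XOR 0 = 0
n2 = 0 XOR 0 = 0
n3 = 0 AND 0 = 0
n4 = 0 XOR 0 = 0

0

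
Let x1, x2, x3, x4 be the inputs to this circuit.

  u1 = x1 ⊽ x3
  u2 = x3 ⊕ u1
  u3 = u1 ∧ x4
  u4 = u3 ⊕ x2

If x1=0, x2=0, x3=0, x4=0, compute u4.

u1 = 0 ⊽ 0 = 1
u3 = 1 ∧ 0 = 0
u4 = 0 ⊕ 0 = 0

0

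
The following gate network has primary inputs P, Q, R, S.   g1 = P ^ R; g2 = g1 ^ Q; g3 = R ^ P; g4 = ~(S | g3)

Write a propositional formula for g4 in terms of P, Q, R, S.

~(S | (R ^ P))

g3 = R ^ P
g4 = ~(S | g3) = ~(S | (R ^ P))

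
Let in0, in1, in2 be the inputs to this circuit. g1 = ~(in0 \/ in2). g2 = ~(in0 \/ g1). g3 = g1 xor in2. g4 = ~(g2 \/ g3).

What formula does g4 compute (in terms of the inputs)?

~((~(in0 \/ (~(in0 \/ in2)))) \/ ((~(in0 \/ in2)) xor in2))

g1 = ~(in0 \/ in2)
g2 = ~(in0 \/ g1) = ~(in0 \/ (~(in0 \/ in2)))
g3 = g1 xor in2 = (~(in0 \/ in2)) xor in2
g4 = ~(g2 \/ g3) = ~((~(in0 \/ (~(in0 \/ in2)))) \/ ((~(in0 \/ in2)) xor in2))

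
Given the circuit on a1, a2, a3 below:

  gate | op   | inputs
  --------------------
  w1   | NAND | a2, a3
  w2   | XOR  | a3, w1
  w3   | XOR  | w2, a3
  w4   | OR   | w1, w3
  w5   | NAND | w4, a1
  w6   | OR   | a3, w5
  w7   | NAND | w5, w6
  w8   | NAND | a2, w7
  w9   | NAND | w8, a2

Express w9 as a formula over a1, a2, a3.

w1 = a2 NAND a3
w2 = a3 XOR w1 = a3 XOR (a2 NAND a3)
w3 = w2 XOR a3 = (a3 XOR (a2 NAND a3)) XOR a3
w4 = w1 OR w3 = (a2 NAND a3) OR ((a3 XOR (a2 NAND a3)) XOR a3)
w5 = w4 NAND a1 = ((a2 NAND a3) OR ((a3 XOR (a2 NAND a3)) XOR a3)) NAND a1
w6 = a3 OR w5 = a3 OR (((a2 NAND a3) OR ((a3 XOR (a2 NAND a3)) XOR a3)) NAND a1)
w7 = w5 NAND w6 = (((a2 NAND a3) OR ((a3 XOR (a2 NAND a3)) XOR a3)) NAND a1) NAND (a3 OR (((a2 NAND a3) OR ((a3 XOR (a2 NAND a3)) XOR a3)) NAND a1))
w8 = a2 NAND w7 = a2 NAND ((((a2 NAND a3) OR ((a3 XOR (a2 NAND a3)) XOR a3)) NAND a1) NAND (a3 OR (((a2 NAND a3) OR ((a3 XOR (a2 NAND a3)) XOR a3)) NAND a1)))
w9 = w8 NAND a2 = (a2 NAND ((((a2 NAND a3) OR ((a3 XOR (a2 NAND a3)) XOR a3)) NAND a1) NAND (a3 OR (((a2 NAND a3) OR ((a3 XOR (a2 NAND a3)) XOR a3)) NAND a1)))) NAND a2

(a2 NAND ((((a2 NAND a3) OR ((a3 XOR (a2 NAND a3)) XOR a3)) NAND a1) NAND (a3 OR (((a2 NAND a3) OR ((a3 XOR (a2 NAND a3)) XOR a3)) NAND a1)))) NAND a2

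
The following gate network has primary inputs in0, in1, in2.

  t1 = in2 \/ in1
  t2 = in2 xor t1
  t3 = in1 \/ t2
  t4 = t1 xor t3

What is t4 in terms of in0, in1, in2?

(in2 \/ in1) xor (in1 \/ (in2 xor (in2 \/ in1)))

t1 = in2 \/ in1
t2 = in2 xor t1 = in2 xor (in2 \/ in1)
t3 = in1 \/ t2 = in1 \/ (in2 xor (in2 \/ in1))
t4 = t1 xor t3 = (in2 \/ in1) xor (in1 \/ (in2 xor (in2 \/ in1)))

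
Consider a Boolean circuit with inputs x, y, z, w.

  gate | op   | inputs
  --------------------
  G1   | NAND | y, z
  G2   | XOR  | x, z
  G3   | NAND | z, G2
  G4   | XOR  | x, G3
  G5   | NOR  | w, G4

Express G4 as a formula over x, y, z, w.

G2 = x XOR z
G3 = z NAND G2 = z NAND (x XOR z)
G4 = x XOR G3 = x XOR (z NAND (x XOR z))

x XOR (z NAND (x XOR z))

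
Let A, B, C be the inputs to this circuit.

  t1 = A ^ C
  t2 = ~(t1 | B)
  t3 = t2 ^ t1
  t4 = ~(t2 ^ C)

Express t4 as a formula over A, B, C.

t1 = A ^ C
t2 = ~(t1 | B) = ~((A ^ C) | B)
t4 = ~(t2 ^ C) = ~((~((A ^ C) | B)) ^ C)

~((~((A ^ C) | B)) ^ C)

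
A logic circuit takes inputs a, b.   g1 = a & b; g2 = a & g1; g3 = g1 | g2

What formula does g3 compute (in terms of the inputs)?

g1 = a & b
g2 = a & g1 = a & (a & b)
g3 = g1 | g2 = (a & b) | (a & (a & b))

(a & b) | (a & (a & b))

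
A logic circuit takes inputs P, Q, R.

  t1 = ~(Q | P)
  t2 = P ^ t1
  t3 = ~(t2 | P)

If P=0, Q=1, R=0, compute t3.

t1 = ~(1 | 0) = 0
t2 = 0 ^ 0 = 0
t3 = ~(0 | 0) = 1

1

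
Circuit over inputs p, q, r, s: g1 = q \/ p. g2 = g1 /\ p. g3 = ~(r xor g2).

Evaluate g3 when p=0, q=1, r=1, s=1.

0

g1 = 1 \/ 0 = 1
g2 = 1 /\ 0 = 0
g3 = ~(1 xor 0) = 0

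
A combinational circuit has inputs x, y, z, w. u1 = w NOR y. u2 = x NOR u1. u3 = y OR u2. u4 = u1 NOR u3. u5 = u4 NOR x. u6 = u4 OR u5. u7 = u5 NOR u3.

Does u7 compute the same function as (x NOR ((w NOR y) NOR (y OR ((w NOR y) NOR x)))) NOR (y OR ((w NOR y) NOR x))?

Yes

u1 = w NOR y
u2 = x NOR u1 = x NOR (w NOR y)
u3 = y OR u2 = y OR (x NOR (w NOR y))
u4 = u1 NOR u3 = (w NOR y) NOR (y OR (x NOR (w NOR y)))
u5 = u4 NOR x = ((w NOR y) NOR (y OR (x NOR (w NOR y)))) NOR x
u7 = u5 NOR u3 = (((w NOR y) NOR (y OR (x NOR (w NOR y)))) NOR x) NOR (y OR (x NOR (w NOR y)))
At x=0, y=0, z=0, w=0: circuit gives 0, formula gives 0.
At x=1, y=0, z=0, w=0: circuit gives 1, formula gives 1.
Agrees on all 16 inputs.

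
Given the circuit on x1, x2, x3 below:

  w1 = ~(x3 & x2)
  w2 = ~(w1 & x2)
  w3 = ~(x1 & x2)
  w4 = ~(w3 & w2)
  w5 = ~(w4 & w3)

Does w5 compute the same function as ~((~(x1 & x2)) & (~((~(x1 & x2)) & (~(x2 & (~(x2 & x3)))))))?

w1 = ~(x3 & x2)
w2 = ~(w1 & x2) = ~((~(x3 & x2)) & x2)
w3 = ~(x1 & x2)
w4 = ~(w3 & w2) = ~((~(x1 & x2)) & (~((~(x3 & x2)) & x2)))
w5 = ~(w4 & w3) = ~((~((~(x1 & x2)) & (~((~(x3 & x2)) & x2)))) & (~(x1 & x2)))
At x1=0, x2=1, x3=0: circuit gives 0, formula gives 0.
At x1=0, x2=0, x3=0: circuit gives 1, formula gives 1.
Agrees on all 8 inputs.

Yes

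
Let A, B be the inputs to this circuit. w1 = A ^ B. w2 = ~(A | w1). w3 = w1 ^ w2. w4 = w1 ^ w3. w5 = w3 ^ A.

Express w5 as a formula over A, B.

w1 = A ^ B
w2 = ~(A | w1) = ~(A | (A ^ B))
w3 = w1 ^ w2 = (A ^ B) ^ (~(A | (A ^ B)))
w5 = w3 ^ A = ((A ^ B) ^ (~(A | (A ^ B)))) ^ A

((A ^ B) ^ (~(A | (A ^ B)))) ^ A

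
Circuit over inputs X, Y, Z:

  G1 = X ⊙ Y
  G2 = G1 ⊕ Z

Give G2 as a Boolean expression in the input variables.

G1 = X ⊙ Y
G2 = G1 ⊕ Z = (X ⊙ Y) ⊕ Z

(X ⊙ Y) ⊕ Z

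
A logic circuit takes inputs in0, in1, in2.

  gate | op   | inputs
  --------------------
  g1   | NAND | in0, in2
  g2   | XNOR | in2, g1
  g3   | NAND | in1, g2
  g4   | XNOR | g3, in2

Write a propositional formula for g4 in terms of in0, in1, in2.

(in1 NAND (in2 XNOR (in0 NAND in2))) XNOR in2

g1 = in0 NAND in2
g2 = in2 XNOR g1 = in2 XNOR (in0 NAND in2)
g3 = in1 NAND g2 = in1 NAND (in2 XNOR (in0 NAND in2))
g4 = g3 XNOR in2 = (in1 NAND (in2 XNOR (in0 NAND in2))) XNOR in2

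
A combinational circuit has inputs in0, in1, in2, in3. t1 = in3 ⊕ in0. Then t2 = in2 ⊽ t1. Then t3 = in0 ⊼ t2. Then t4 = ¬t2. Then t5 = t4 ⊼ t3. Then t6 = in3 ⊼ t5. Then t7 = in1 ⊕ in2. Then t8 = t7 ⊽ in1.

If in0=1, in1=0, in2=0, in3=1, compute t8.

1

t7 = 0 ⊕ 0 = 0
t8 = 0 ⊽ 0 = 1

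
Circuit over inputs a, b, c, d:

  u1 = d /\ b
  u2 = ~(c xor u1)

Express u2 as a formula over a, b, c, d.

~(c xor (d /\ b))

u1 = d /\ b
u2 = ~(c xor u1) = ~(c xor (d /\ b))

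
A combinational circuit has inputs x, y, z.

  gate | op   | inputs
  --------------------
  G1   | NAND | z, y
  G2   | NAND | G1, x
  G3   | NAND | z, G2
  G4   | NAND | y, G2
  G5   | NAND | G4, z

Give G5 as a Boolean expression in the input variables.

(y NAND ((z NAND y) NAND x)) NAND z

G1 = z NAND y
G2 = G1 NAND x = (z NAND y) NAND x
G4 = y NAND G2 = y NAND ((z NAND y) NAND x)
G5 = G4 NAND z = (y NAND ((z NAND y) NAND x)) NAND z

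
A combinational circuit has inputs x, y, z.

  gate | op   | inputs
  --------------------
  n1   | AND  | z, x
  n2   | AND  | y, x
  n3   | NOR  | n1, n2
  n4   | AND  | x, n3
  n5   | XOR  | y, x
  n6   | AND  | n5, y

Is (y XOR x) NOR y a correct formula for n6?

No

n5 = y XOR x
n6 = n5 AND y = (y XOR x) AND y
At x=0, y=0, z=0: circuit gives 0, formula gives 1.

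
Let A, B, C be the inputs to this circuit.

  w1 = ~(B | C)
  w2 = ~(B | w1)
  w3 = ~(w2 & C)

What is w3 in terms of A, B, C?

~((~(B | (~(B | C)))) & C)

w1 = ~(B | C)
w2 = ~(B | w1) = ~(B | (~(B | C)))
w3 = ~(w2 & C) = ~((~(B | (~(B | C)))) & C)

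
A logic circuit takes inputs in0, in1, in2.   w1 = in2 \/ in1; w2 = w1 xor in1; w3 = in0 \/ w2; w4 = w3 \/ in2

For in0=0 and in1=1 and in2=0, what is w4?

0

w1 = 0 \/ 1 = 1
w2 = 1 xor 1 = 0
w3 = 0 \/ 0 = 0
w4 = 0 \/ 0 = 0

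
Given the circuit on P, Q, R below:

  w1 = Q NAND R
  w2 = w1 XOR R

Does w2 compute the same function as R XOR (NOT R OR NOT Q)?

Yes

w1 = Q NAND R
w2 = w1 XOR R = (Q NAND R) XOR R
At P=0, Q=0, R=1: circuit gives 0, formula gives 0.
At P=0, Q=0, R=0: circuit gives 1, formula gives 1.
Agrees on all 8 inputs.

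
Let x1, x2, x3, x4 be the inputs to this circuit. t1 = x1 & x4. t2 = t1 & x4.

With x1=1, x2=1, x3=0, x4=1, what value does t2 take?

t1 = 1 & 1 = 1
t2 = 1 & 1 = 1

1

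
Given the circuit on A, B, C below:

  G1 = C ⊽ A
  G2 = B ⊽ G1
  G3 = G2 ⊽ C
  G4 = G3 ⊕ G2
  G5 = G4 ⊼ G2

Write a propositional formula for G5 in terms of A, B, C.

G1 = C ⊽ A
G2 = B ⊽ G1 = B ⊽ (C ⊽ A)
G3 = G2 ⊽ C = (B ⊽ (C ⊽ A)) ⊽ C
G4 = G3 ⊕ G2 = ((B ⊽ (C ⊽ A)) ⊽ C) ⊕ (B ⊽ (C ⊽ A))
G5 = G4 ⊼ G2 = (((B ⊽ (C ⊽ A)) ⊽ C) ⊕ (B ⊽ (C ⊽ A))) ⊼ (B ⊽ (C ⊽ A))

(((B ⊽ (C ⊽ A)) ⊽ C) ⊕ (B ⊽ (C ⊽ A))) ⊼ (B ⊽ (C ⊽ A))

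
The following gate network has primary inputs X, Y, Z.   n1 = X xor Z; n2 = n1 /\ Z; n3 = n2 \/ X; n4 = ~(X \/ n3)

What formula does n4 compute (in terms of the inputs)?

n1 = X xor Z
n2 = n1 /\ Z = (X xor Z) /\ Z
n3 = n2 \/ X = ((X xor Z) /\ Z) \/ X
n4 = ~(X \/ n3) = ~(X \/ (((X xor Z) /\ Z) \/ X))

~(X \/ (((X xor Z) /\ Z) \/ X))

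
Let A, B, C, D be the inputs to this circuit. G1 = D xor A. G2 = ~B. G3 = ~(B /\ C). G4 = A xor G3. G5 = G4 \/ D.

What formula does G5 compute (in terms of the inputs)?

(A xor (~(B /\ C))) \/ D

G3 = ~(B /\ C)
G4 = A xor G3 = A xor (~(B /\ C))
G5 = G4 \/ D = (A xor (~(B /\ C))) \/ D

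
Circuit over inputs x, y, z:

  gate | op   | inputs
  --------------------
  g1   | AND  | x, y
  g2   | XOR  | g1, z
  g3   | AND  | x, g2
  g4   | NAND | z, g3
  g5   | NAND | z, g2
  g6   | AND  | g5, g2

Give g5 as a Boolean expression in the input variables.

g1 = x AND y
g2 = g1 XOR z = (x AND y) XOR z
g5 = z NAND g2 = z NAND ((x AND y) XOR z)

z NAND ((x AND y) XOR z)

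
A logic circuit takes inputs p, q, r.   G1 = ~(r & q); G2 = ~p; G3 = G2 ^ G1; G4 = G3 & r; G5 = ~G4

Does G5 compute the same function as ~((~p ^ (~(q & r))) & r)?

G1 = ~(r & q)
G2 = ~p
G3 = G2 ^ G1 = ~p ^ (~(r & q))
G4 = G3 & r = (~p ^ (~(r & q))) & r
G5 = ~G4 = ~((~p ^ (~(r & q))) & r)
At p=0, q=1, r=1: circuit gives 0, formula gives 0.
At p=0, q=0, r=0: circuit gives 1, formula gives 1.
Agrees on all 8 inputs.

Yes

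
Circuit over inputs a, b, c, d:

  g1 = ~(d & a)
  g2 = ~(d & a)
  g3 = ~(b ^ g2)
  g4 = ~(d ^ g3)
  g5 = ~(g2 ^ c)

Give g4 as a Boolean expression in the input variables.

~(d ^ (~(b ^ (~(d & a)))))

g2 = ~(d & a)
g3 = ~(b ^ g2) = ~(b ^ (~(d & a)))
g4 = ~(d ^ g3) = ~(d ^ (~(b ^ (~(d & a)))))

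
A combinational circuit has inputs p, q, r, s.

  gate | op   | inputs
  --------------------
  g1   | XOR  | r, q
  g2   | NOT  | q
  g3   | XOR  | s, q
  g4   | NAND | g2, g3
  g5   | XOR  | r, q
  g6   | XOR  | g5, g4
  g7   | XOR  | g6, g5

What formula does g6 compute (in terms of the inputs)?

g2 = NOT q
g3 = s XOR q
g4 = g2 NAND g3 = NOT q NAND (s XOR q)
g5 = r XOR q
g6 = g5 XOR g4 = (r XOR q) XOR (NOT q NAND (s XOR q))

(r XOR q) XOR (NOT q NAND (s XOR q))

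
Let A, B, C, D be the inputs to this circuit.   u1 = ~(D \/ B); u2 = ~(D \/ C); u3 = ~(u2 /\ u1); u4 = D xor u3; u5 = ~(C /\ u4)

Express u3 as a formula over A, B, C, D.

~((~(D \/ C)) /\ (~(D \/ B)))

u1 = ~(D \/ B)
u2 = ~(D \/ C)
u3 = ~(u2 /\ u1) = ~((~(D \/ C)) /\ (~(D \/ B)))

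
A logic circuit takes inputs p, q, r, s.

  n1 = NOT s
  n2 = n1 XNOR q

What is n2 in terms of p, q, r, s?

NOT s XNOR q

n1 = NOT s
n2 = n1 XNOR q = NOT s XNOR q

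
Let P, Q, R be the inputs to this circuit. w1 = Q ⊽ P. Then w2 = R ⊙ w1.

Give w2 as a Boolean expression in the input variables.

w1 = Q ⊽ P
w2 = R ⊙ w1 = R ⊙ (Q ⊽ P)

R ⊙ (Q ⊽ P)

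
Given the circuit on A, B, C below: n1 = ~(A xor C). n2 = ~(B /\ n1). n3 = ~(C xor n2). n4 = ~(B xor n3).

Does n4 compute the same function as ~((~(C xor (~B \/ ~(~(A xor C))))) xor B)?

n1 = ~(A xor C)
n2 = ~(B /\ n1) = ~(B /\ (~(A xor C)))
n3 = ~(C xor n2) = ~(C xor (~(B /\ (~(A xor C)))))
n4 = ~(B xor n3) = ~(B xor (~(C xor (~(B /\ (~(A xor C)))))))
At A=0, B=0, C=1: circuit gives 0, formula gives 0.
At A=0, B=0, C=0: circuit gives 1, formula gives 1.
Agrees on all 8 inputs.

Yes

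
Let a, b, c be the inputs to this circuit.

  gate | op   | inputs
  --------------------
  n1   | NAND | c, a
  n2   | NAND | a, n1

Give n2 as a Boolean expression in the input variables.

n1 = c NAND a
n2 = a NAND n1 = a NAND (c NAND a)

a NAND (c NAND a)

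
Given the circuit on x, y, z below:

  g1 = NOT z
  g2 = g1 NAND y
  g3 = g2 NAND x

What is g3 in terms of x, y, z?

(NOT z NAND y) NAND x

g1 = NOT z
g2 = g1 NAND y = NOT z NAND y
g3 = g2 NAND x = (NOT z NAND y) NAND x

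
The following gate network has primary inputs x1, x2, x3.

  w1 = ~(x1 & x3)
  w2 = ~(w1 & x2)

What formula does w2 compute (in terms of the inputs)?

~((~(x1 & x3)) & x2)

w1 = ~(x1 & x3)
w2 = ~(w1 & x2) = ~((~(x1 & x3)) & x2)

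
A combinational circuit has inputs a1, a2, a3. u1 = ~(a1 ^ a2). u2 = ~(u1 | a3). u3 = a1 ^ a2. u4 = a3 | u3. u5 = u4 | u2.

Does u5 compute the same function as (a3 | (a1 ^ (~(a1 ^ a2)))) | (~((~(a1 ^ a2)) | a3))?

No

u1 = ~(a1 ^ a2)
u2 = ~(u1 | a3) = ~((~(a1 ^ a2)) | a3)
u3 = a1 ^ a2
u4 = a3 | u3 = a3 | (a1 ^ a2)
u5 = u4 | u2 = (a3 | (a1 ^ a2)) | (~((~(a1 ^ a2)) | a3))
At a1=0, a2=0, a3=0: circuit gives 0, formula gives 1.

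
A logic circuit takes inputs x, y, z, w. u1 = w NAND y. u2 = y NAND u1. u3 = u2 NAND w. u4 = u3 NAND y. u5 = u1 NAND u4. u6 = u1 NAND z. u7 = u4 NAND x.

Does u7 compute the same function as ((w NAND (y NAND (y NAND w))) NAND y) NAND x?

Yes

u1 = w NAND y
u2 = y NAND u1 = y NAND (w NAND y)
u3 = u2 NAND w = (y NAND (w NAND y)) NAND w
u4 = u3 NAND y = ((y NAND (w NAND y)) NAND w) NAND y
u7 = u4 NAND x = (((y NAND (w NAND y)) NAND w) NAND y) NAND x
At x=1, y=0, z=0, w=0: circuit gives 0, formula gives 0.
At x=0, y=0, z=0, w=0: circuit gives 1, formula gives 1.
Agrees on all 16 inputs.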